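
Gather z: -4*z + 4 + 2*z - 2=2 - 2*z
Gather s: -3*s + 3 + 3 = 6 - 3*s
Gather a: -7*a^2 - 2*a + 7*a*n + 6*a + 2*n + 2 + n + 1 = -7*a^2 + a*(7*n + 4) + 3*n + 3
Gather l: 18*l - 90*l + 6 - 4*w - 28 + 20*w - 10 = -72*l + 16*w - 32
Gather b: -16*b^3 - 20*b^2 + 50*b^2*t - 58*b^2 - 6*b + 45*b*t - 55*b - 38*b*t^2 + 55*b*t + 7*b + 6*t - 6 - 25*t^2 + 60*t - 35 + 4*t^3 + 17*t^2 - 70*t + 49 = -16*b^3 + b^2*(50*t - 78) + b*(-38*t^2 + 100*t - 54) + 4*t^3 - 8*t^2 - 4*t + 8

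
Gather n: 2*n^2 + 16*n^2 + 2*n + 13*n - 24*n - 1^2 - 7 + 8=18*n^2 - 9*n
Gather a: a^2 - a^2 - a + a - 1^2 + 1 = 0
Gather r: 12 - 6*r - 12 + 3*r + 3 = 3 - 3*r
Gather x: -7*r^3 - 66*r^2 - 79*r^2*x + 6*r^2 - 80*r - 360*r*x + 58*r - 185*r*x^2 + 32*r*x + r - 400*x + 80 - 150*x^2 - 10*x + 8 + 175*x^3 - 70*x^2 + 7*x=-7*r^3 - 60*r^2 - 21*r + 175*x^3 + x^2*(-185*r - 220) + x*(-79*r^2 - 328*r - 403) + 88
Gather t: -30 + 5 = -25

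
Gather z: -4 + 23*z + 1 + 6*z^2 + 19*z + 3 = 6*z^2 + 42*z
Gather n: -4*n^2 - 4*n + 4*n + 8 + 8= 16 - 4*n^2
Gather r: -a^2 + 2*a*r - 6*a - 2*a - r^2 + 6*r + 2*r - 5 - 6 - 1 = -a^2 - 8*a - r^2 + r*(2*a + 8) - 12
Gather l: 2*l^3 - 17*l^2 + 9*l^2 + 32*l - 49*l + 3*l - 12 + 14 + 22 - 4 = 2*l^3 - 8*l^2 - 14*l + 20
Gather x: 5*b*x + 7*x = x*(5*b + 7)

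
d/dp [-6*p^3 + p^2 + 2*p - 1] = -18*p^2 + 2*p + 2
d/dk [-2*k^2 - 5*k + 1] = -4*k - 5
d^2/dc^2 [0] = 0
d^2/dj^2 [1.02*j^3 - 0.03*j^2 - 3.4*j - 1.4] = 6.12*j - 0.06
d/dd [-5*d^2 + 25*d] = 25 - 10*d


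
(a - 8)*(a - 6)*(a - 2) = a^3 - 16*a^2 + 76*a - 96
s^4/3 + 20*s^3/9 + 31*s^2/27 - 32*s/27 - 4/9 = (s/3 + 1/3)*(s - 2/3)*(s + 1/3)*(s + 6)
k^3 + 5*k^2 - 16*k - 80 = (k - 4)*(k + 4)*(k + 5)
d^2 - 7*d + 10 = (d - 5)*(d - 2)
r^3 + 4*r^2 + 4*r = r*(r + 2)^2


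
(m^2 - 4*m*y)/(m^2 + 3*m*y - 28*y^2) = m/(m + 7*y)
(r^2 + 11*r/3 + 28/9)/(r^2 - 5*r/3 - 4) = (r + 7/3)/(r - 3)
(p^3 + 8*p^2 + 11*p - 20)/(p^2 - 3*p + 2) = (p^2 + 9*p + 20)/(p - 2)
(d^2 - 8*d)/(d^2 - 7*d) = (d - 8)/(d - 7)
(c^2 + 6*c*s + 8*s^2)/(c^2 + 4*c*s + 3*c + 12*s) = (c + 2*s)/(c + 3)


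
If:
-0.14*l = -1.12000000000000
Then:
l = 8.00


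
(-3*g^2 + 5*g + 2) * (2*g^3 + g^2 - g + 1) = -6*g^5 + 7*g^4 + 12*g^3 - 6*g^2 + 3*g + 2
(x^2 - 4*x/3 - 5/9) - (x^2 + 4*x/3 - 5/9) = -8*x/3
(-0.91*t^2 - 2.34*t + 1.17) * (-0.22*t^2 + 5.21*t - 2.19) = 0.2002*t^4 - 4.2263*t^3 - 10.4559*t^2 + 11.2203*t - 2.5623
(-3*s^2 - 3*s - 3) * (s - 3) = -3*s^3 + 6*s^2 + 6*s + 9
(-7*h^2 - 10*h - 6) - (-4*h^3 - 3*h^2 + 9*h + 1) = 4*h^3 - 4*h^2 - 19*h - 7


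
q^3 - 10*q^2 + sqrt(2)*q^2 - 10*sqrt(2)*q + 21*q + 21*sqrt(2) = (q - 7)*(q - 3)*(q + sqrt(2))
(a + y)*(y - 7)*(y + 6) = a*y^2 - a*y - 42*a + y^3 - y^2 - 42*y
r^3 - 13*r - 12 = (r - 4)*(r + 1)*(r + 3)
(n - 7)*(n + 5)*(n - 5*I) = n^3 - 2*n^2 - 5*I*n^2 - 35*n + 10*I*n + 175*I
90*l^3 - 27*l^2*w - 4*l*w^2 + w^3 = (-6*l + w)*(-3*l + w)*(5*l + w)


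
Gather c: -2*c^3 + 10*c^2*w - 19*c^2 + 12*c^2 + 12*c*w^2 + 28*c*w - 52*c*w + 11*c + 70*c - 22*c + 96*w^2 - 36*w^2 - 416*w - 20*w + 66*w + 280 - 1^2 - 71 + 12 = -2*c^3 + c^2*(10*w - 7) + c*(12*w^2 - 24*w + 59) + 60*w^2 - 370*w + 220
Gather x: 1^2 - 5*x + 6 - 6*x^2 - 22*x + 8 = -6*x^2 - 27*x + 15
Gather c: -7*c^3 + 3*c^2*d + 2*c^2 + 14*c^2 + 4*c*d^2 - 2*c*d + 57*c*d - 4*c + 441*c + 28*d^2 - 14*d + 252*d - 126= -7*c^3 + c^2*(3*d + 16) + c*(4*d^2 + 55*d + 437) + 28*d^2 + 238*d - 126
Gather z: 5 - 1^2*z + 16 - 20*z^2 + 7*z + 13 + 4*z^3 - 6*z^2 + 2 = 4*z^3 - 26*z^2 + 6*z + 36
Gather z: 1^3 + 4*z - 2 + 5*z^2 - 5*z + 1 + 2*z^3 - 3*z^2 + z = 2*z^3 + 2*z^2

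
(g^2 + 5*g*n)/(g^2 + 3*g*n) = (g + 5*n)/(g + 3*n)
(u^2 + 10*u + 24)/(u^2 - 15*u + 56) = (u^2 + 10*u + 24)/(u^2 - 15*u + 56)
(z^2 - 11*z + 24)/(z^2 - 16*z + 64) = (z - 3)/(z - 8)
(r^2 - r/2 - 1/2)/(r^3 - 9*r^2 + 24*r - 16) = (r + 1/2)/(r^2 - 8*r + 16)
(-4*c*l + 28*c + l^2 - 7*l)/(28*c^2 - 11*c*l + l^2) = (7 - l)/(7*c - l)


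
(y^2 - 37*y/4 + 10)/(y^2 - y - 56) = (y - 5/4)/(y + 7)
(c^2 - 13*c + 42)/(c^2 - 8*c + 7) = (c - 6)/(c - 1)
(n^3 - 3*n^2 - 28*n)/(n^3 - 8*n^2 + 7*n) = (n + 4)/(n - 1)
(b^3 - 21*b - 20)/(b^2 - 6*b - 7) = (b^2 - b - 20)/(b - 7)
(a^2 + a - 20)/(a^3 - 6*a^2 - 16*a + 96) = (a + 5)/(a^2 - 2*a - 24)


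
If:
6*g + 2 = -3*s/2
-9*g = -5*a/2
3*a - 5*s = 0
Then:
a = -60/77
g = -50/231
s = -36/77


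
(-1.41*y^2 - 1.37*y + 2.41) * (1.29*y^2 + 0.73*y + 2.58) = -1.8189*y^4 - 2.7966*y^3 - 1.529*y^2 - 1.7753*y + 6.2178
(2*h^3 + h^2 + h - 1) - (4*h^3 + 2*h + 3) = -2*h^3 + h^2 - h - 4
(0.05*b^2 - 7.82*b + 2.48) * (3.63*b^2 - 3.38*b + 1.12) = 0.1815*b^4 - 28.5556*b^3 + 35.49*b^2 - 17.1408*b + 2.7776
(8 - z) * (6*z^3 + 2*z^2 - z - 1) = -6*z^4 + 46*z^3 + 17*z^2 - 7*z - 8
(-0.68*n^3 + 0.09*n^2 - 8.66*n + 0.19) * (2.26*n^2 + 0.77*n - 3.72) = -1.5368*n^5 - 0.3202*n^4 - 16.9727*n^3 - 6.5736*n^2 + 32.3615*n - 0.7068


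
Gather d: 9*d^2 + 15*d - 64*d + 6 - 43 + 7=9*d^2 - 49*d - 30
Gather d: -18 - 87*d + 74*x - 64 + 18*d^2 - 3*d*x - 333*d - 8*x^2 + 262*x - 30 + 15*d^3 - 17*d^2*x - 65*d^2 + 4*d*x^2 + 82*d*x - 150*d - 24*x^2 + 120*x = 15*d^3 + d^2*(-17*x - 47) + d*(4*x^2 + 79*x - 570) - 32*x^2 + 456*x - 112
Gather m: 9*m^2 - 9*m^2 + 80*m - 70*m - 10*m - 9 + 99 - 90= 0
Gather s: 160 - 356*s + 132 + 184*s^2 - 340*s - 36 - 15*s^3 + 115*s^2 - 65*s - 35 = -15*s^3 + 299*s^2 - 761*s + 221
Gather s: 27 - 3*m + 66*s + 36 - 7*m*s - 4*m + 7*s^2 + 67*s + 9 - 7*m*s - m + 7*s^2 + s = -8*m + 14*s^2 + s*(134 - 14*m) + 72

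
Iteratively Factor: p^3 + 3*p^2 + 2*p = (p + 2)*(p^2 + p) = (p + 1)*(p + 2)*(p)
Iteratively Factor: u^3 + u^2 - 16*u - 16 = (u - 4)*(u^2 + 5*u + 4) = (u - 4)*(u + 4)*(u + 1)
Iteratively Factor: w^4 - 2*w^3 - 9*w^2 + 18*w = (w + 3)*(w^3 - 5*w^2 + 6*w) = w*(w + 3)*(w^2 - 5*w + 6) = w*(w - 2)*(w + 3)*(w - 3)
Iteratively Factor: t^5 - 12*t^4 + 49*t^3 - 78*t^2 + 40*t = (t)*(t^4 - 12*t^3 + 49*t^2 - 78*t + 40) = t*(t - 2)*(t^3 - 10*t^2 + 29*t - 20) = t*(t - 2)*(t - 1)*(t^2 - 9*t + 20) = t*(t - 4)*(t - 2)*(t - 1)*(t - 5)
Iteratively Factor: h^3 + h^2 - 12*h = (h - 3)*(h^2 + 4*h) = h*(h - 3)*(h + 4)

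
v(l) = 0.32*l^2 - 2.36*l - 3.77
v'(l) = 0.64*l - 2.36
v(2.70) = -7.81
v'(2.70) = -0.63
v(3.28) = -8.07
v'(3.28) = -0.26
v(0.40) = -4.66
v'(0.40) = -2.10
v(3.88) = -8.11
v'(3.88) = 0.12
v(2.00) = -7.21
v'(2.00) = -1.08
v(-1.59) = 0.79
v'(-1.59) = -3.38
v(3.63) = -8.12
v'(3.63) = -0.04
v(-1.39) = 0.13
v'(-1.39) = -3.25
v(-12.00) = 70.63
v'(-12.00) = -10.04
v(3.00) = -7.97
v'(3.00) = -0.44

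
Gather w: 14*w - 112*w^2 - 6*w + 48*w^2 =-64*w^2 + 8*w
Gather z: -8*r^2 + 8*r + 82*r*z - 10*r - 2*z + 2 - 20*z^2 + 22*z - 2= -8*r^2 - 2*r - 20*z^2 + z*(82*r + 20)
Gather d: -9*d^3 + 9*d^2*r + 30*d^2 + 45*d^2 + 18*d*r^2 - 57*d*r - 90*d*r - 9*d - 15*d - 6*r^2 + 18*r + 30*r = -9*d^3 + d^2*(9*r + 75) + d*(18*r^2 - 147*r - 24) - 6*r^2 + 48*r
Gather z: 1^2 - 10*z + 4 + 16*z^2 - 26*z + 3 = 16*z^2 - 36*z + 8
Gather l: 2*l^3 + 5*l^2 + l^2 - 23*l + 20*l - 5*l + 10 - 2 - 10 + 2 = 2*l^3 + 6*l^2 - 8*l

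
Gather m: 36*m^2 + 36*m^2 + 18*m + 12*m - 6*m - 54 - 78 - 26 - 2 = 72*m^2 + 24*m - 160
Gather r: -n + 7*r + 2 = -n + 7*r + 2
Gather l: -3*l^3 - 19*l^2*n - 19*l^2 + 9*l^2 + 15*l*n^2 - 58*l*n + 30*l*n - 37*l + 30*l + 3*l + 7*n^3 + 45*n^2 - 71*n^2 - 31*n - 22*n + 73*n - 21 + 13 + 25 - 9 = -3*l^3 + l^2*(-19*n - 10) + l*(15*n^2 - 28*n - 4) + 7*n^3 - 26*n^2 + 20*n + 8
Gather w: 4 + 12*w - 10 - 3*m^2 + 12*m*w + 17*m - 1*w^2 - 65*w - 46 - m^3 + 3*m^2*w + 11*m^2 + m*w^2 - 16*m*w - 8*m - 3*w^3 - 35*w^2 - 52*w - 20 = -m^3 + 8*m^2 + 9*m - 3*w^3 + w^2*(m - 36) + w*(3*m^2 - 4*m - 105) - 72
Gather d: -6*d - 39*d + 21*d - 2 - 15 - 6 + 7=-24*d - 16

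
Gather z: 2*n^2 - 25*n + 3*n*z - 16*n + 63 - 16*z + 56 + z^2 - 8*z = 2*n^2 - 41*n + z^2 + z*(3*n - 24) + 119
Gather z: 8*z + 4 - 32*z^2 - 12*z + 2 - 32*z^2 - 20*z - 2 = -64*z^2 - 24*z + 4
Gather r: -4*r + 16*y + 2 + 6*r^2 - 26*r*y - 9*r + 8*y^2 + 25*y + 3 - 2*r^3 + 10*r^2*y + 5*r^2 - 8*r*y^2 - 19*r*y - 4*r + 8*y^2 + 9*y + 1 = -2*r^3 + r^2*(10*y + 11) + r*(-8*y^2 - 45*y - 17) + 16*y^2 + 50*y + 6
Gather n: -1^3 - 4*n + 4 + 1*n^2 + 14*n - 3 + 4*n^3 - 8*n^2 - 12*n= 4*n^3 - 7*n^2 - 2*n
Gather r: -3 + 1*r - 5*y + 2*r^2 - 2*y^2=2*r^2 + r - 2*y^2 - 5*y - 3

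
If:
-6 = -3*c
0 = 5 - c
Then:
No Solution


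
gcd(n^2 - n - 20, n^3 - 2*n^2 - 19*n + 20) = n^2 - n - 20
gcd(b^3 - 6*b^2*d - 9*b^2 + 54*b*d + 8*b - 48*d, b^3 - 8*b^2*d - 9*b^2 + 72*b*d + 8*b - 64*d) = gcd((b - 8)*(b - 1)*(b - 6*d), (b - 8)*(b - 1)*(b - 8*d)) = b^2 - 9*b + 8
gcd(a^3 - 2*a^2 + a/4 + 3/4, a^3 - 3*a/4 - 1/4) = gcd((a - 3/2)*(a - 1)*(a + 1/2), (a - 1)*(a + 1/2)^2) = a^2 - a/2 - 1/2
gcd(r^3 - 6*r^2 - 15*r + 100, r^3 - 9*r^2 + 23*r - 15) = r - 5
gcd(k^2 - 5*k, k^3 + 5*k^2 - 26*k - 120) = k - 5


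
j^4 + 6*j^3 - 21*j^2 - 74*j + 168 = (j - 3)*(j - 2)*(j + 4)*(j + 7)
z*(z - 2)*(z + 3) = z^3 + z^2 - 6*z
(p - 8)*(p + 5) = p^2 - 3*p - 40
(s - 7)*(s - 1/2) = s^2 - 15*s/2 + 7/2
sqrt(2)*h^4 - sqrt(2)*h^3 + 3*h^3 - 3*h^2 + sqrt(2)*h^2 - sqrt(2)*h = h*(h - 1)*(h + sqrt(2))*(sqrt(2)*h + 1)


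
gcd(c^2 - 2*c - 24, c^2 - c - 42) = 1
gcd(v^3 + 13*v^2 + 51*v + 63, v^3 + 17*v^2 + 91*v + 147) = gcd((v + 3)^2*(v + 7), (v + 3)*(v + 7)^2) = v^2 + 10*v + 21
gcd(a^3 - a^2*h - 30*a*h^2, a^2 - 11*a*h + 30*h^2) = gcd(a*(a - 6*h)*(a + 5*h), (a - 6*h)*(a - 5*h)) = a - 6*h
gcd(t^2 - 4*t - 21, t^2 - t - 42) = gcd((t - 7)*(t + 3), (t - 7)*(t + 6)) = t - 7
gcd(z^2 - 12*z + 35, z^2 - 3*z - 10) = z - 5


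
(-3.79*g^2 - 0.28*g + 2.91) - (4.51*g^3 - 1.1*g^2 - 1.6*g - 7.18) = -4.51*g^3 - 2.69*g^2 + 1.32*g + 10.09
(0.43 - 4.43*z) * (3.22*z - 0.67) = -14.2646*z^2 + 4.3527*z - 0.2881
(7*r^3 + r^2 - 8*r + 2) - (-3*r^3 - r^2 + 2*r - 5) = 10*r^3 + 2*r^2 - 10*r + 7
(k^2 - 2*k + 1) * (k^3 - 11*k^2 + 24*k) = k^5 - 13*k^4 + 47*k^3 - 59*k^2 + 24*k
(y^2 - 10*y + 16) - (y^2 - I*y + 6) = -10*y + I*y + 10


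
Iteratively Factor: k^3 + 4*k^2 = (k)*(k^2 + 4*k) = k*(k + 4)*(k)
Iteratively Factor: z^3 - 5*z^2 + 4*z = (z - 1)*(z^2 - 4*z) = z*(z - 1)*(z - 4)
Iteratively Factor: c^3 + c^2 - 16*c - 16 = (c + 4)*(c^2 - 3*c - 4) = (c - 4)*(c + 4)*(c + 1)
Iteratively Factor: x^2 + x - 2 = (x - 1)*(x + 2)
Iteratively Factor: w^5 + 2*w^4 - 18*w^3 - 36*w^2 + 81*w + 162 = (w + 3)*(w^4 - w^3 - 15*w^2 + 9*w + 54) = (w + 2)*(w + 3)*(w^3 - 3*w^2 - 9*w + 27) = (w - 3)*(w + 2)*(w + 3)*(w^2 - 9) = (w - 3)^2*(w + 2)*(w + 3)*(w + 3)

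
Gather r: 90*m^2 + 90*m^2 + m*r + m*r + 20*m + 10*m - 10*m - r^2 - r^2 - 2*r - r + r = 180*m^2 + 20*m - 2*r^2 + r*(2*m - 2)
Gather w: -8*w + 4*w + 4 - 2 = 2 - 4*w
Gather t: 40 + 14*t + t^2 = t^2 + 14*t + 40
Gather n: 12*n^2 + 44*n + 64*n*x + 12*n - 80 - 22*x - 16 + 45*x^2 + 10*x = 12*n^2 + n*(64*x + 56) + 45*x^2 - 12*x - 96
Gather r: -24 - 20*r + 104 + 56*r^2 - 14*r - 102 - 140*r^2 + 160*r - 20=-84*r^2 + 126*r - 42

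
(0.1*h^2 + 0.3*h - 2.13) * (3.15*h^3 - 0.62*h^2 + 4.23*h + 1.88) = 0.315*h^5 + 0.883*h^4 - 6.4725*h^3 + 2.7776*h^2 - 8.4459*h - 4.0044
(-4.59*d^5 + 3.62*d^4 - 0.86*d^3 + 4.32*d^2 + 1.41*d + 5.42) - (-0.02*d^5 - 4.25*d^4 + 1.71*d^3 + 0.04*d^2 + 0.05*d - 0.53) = -4.57*d^5 + 7.87*d^4 - 2.57*d^3 + 4.28*d^2 + 1.36*d + 5.95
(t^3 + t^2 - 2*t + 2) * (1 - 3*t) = -3*t^4 - 2*t^3 + 7*t^2 - 8*t + 2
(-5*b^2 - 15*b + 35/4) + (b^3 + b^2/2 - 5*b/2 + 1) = b^3 - 9*b^2/2 - 35*b/2 + 39/4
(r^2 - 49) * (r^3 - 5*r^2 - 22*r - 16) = r^5 - 5*r^4 - 71*r^3 + 229*r^2 + 1078*r + 784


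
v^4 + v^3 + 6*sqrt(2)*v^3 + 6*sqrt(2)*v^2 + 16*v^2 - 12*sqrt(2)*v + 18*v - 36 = (v - 1)*(v + 2)*(v + 3*sqrt(2))^2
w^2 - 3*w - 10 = (w - 5)*(w + 2)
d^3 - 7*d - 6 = (d - 3)*(d + 1)*(d + 2)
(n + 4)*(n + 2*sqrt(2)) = n^2 + 2*sqrt(2)*n + 4*n + 8*sqrt(2)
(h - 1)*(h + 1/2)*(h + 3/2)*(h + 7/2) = h^4 + 9*h^3/2 + 9*h^2/4 - 41*h/8 - 21/8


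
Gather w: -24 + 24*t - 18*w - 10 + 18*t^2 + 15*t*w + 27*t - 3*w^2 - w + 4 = 18*t^2 + 51*t - 3*w^2 + w*(15*t - 19) - 30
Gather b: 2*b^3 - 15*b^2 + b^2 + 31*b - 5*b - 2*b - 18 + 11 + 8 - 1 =2*b^3 - 14*b^2 + 24*b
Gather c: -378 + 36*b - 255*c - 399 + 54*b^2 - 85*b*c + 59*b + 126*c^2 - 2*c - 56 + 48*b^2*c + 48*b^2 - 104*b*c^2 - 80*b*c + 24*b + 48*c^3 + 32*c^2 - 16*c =102*b^2 + 119*b + 48*c^3 + c^2*(158 - 104*b) + c*(48*b^2 - 165*b - 273) - 833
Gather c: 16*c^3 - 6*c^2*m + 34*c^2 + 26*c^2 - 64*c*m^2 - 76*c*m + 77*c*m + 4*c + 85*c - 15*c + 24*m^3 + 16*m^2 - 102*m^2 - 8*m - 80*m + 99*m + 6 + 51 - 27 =16*c^3 + c^2*(60 - 6*m) + c*(-64*m^2 + m + 74) + 24*m^3 - 86*m^2 + 11*m + 30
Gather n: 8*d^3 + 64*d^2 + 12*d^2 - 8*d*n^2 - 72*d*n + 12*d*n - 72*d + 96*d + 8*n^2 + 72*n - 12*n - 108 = 8*d^3 + 76*d^2 + 24*d + n^2*(8 - 8*d) + n*(60 - 60*d) - 108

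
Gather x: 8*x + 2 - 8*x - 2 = 0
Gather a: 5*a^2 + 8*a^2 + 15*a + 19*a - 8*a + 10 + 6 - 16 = 13*a^2 + 26*a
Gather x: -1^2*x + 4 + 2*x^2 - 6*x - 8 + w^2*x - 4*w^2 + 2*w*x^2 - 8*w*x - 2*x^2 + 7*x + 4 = -4*w^2 + 2*w*x^2 + x*(w^2 - 8*w)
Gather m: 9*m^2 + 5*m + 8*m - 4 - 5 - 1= 9*m^2 + 13*m - 10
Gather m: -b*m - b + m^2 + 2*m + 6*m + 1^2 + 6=-b + m^2 + m*(8 - b) + 7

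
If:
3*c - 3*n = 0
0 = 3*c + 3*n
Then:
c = 0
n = 0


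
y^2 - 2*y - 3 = (y - 3)*(y + 1)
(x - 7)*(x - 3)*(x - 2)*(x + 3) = x^4 - 9*x^3 + 5*x^2 + 81*x - 126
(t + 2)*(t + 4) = t^2 + 6*t + 8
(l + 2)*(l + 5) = l^2 + 7*l + 10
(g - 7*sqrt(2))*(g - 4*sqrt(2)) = g^2 - 11*sqrt(2)*g + 56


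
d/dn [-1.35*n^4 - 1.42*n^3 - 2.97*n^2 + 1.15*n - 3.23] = -5.4*n^3 - 4.26*n^2 - 5.94*n + 1.15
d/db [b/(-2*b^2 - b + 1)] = (-2*b^2 + b*(4*b + 1) - b + 1)/(2*b^2 + b - 1)^2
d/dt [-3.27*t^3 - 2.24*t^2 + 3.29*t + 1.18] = -9.81*t^2 - 4.48*t + 3.29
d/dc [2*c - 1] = 2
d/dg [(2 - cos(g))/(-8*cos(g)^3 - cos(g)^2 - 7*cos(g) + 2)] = (-95*sin(g) + 8*sin(2*g) - 47*sin(3*g) + 8*sin(4*g))/(-26*cos(g) - cos(2*g) - 4*cos(3*g) + 3)^2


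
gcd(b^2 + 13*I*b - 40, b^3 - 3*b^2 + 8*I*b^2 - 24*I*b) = b + 8*I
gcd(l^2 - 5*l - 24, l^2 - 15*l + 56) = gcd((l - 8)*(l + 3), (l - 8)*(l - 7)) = l - 8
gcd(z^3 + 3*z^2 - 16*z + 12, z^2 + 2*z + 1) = 1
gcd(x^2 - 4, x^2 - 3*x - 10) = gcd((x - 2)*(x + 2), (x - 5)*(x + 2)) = x + 2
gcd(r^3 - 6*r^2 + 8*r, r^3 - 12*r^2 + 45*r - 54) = 1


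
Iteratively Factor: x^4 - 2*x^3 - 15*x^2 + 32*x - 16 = (x - 4)*(x^3 + 2*x^2 - 7*x + 4) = (x - 4)*(x - 1)*(x^2 + 3*x - 4) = (x - 4)*(x - 1)*(x + 4)*(x - 1)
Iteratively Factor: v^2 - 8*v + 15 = (v - 3)*(v - 5)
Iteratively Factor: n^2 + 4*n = (n + 4)*(n)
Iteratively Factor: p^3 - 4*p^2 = (p)*(p^2 - 4*p) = p^2*(p - 4)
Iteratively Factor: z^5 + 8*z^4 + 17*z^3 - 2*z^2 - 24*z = (z + 2)*(z^4 + 6*z^3 + 5*z^2 - 12*z) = (z + 2)*(z + 4)*(z^3 + 2*z^2 - 3*z) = z*(z + 2)*(z + 4)*(z^2 + 2*z - 3) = z*(z - 1)*(z + 2)*(z + 4)*(z + 3)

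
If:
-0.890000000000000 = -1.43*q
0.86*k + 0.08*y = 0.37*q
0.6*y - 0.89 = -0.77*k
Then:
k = 0.15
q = 0.62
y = 1.29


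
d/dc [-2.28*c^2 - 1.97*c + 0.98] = -4.56*c - 1.97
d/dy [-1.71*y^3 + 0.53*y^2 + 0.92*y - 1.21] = -5.13*y^2 + 1.06*y + 0.92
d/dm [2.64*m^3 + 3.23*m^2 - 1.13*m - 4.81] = 7.92*m^2 + 6.46*m - 1.13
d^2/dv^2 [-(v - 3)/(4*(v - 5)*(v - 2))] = (-v^3 + 9*v^2 - 33*v + 47)/(2*(v^6 - 21*v^5 + 177*v^4 - 763*v^3 + 1770*v^2 - 2100*v + 1000))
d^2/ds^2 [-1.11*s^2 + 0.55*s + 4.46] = -2.22000000000000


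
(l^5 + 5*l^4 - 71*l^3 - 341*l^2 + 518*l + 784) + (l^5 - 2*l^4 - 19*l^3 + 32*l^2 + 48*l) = 2*l^5 + 3*l^4 - 90*l^3 - 309*l^2 + 566*l + 784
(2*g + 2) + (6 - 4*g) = 8 - 2*g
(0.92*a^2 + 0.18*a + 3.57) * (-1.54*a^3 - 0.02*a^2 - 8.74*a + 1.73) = -1.4168*a^5 - 0.2956*a^4 - 13.5422*a^3 - 0.0529999999999997*a^2 - 30.8904*a + 6.1761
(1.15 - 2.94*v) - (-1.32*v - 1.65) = 2.8 - 1.62*v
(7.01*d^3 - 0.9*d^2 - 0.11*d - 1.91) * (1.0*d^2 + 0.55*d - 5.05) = 7.01*d^5 + 2.9555*d^4 - 36.0055*d^3 + 2.5745*d^2 - 0.495*d + 9.6455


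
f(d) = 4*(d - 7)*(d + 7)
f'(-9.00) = -72.00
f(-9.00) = 128.00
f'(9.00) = 72.00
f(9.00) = 128.00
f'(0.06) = 0.48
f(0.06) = -195.99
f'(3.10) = 24.80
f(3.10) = -157.56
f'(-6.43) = -51.44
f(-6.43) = -30.62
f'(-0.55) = -4.40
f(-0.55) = -194.79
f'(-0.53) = -4.24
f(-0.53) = -194.88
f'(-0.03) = -0.24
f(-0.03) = -196.00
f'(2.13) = 17.04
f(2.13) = -177.85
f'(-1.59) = -12.72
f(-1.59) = -185.89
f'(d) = 8*d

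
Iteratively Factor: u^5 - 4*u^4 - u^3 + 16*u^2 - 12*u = (u + 2)*(u^4 - 6*u^3 + 11*u^2 - 6*u) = (u - 3)*(u + 2)*(u^3 - 3*u^2 + 2*u) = (u - 3)*(u - 1)*(u + 2)*(u^2 - 2*u) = (u - 3)*(u - 2)*(u - 1)*(u + 2)*(u)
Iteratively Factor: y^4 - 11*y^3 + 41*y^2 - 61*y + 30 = (y - 1)*(y^3 - 10*y^2 + 31*y - 30) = (y - 3)*(y - 1)*(y^2 - 7*y + 10) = (y - 3)*(y - 2)*(y - 1)*(y - 5)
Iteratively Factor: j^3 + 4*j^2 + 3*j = (j + 1)*(j^2 + 3*j) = (j + 1)*(j + 3)*(j)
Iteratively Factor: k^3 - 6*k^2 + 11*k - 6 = (k - 2)*(k^2 - 4*k + 3) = (k - 2)*(k - 1)*(k - 3)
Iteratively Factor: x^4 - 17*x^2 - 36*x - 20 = (x + 1)*(x^3 - x^2 - 16*x - 20) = (x - 5)*(x + 1)*(x^2 + 4*x + 4) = (x - 5)*(x + 1)*(x + 2)*(x + 2)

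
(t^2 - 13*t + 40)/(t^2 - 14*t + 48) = (t - 5)/(t - 6)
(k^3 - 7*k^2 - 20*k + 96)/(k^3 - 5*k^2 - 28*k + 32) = (k - 3)/(k - 1)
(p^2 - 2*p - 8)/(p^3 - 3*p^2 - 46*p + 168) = (p + 2)/(p^2 + p - 42)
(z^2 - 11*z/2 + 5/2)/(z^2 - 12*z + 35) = (z - 1/2)/(z - 7)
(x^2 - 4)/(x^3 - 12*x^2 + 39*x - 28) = (x^2 - 4)/(x^3 - 12*x^2 + 39*x - 28)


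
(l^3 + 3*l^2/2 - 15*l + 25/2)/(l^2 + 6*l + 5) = (2*l^2 - 7*l + 5)/(2*(l + 1))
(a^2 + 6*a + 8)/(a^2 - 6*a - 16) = (a + 4)/(a - 8)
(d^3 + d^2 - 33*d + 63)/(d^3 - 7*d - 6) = (d^2 + 4*d - 21)/(d^2 + 3*d + 2)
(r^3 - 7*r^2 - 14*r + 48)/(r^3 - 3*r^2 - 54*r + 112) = (r + 3)/(r + 7)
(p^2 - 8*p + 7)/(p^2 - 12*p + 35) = (p - 1)/(p - 5)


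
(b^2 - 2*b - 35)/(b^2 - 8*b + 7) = (b + 5)/(b - 1)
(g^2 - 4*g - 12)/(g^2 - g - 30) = (g + 2)/(g + 5)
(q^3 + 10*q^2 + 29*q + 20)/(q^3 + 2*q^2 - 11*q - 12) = (q + 5)/(q - 3)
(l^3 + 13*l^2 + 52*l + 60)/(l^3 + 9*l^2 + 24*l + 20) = (l + 6)/(l + 2)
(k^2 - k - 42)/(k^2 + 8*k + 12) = (k - 7)/(k + 2)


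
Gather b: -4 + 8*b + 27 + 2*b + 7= 10*b + 30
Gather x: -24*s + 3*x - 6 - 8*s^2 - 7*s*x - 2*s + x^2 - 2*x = -8*s^2 - 26*s + x^2 + x*(1 - 7*s) - 6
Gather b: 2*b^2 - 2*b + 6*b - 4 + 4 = 2*b^2 + 4*b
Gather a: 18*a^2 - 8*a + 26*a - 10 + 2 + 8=18*a^2 + 18*a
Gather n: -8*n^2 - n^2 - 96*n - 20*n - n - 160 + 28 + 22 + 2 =-9*n^2 - 117*n - 108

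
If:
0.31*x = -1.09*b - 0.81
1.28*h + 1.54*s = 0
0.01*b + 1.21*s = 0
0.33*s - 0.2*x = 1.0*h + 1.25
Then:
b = 1.05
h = 0.01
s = -0.01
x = -6.32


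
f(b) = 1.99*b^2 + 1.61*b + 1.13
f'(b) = 3.98*b + 1.61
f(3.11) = 25.38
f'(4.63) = 20.04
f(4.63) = 51.24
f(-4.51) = 34.35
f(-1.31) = 2.44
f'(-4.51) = -16.34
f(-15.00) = 424.73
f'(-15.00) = -58.09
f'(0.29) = 2.76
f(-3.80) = 23.75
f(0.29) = 1.76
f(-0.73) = 1.02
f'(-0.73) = -1.30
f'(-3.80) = -13.51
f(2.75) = 20.61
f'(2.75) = 12.56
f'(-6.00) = -22.27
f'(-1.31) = -3.60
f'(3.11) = 13.99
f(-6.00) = 63.11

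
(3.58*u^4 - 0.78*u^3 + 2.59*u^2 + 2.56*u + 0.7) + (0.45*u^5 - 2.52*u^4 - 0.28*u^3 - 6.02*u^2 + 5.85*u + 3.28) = 0.45*u^5 + 1.06*u^4 - 1.06*u^3 - 3.43*u^2 + 8.41*u + 3.98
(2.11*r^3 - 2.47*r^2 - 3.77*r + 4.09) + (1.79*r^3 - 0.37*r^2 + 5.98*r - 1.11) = 3.9*r^3 - 2.84*r^2 + 2.21*r + 2.98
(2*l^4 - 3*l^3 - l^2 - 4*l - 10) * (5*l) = 10*l^5 - 15*l^4 - 5*l^3 - 20*l^2 - 50*l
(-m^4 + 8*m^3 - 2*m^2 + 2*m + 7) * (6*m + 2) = -6*m^5 + 46*m^4 + 4*m^3 + 8*m^2 + 46*m + 14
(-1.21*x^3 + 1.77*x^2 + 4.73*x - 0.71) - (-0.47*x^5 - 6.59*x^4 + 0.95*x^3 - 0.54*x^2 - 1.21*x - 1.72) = 0.47*x^5 + 6.59*x^4 - 2.16*x^3 + 2.31*x^2 + 5.94*x + 1.01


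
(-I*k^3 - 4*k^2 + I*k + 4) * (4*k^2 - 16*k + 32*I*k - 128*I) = -4*I*k^5 + 16*k^4 + 16*I*k^4 - 64*k^3 - 124*I*k^3 - 16*k^2 + 496*I*k^2 + 64*k + 128*I*k - 512*I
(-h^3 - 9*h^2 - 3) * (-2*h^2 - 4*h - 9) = 2*h^5 + 22*h^4 + 45*h^3 + 87*h^2 + 12*h + 27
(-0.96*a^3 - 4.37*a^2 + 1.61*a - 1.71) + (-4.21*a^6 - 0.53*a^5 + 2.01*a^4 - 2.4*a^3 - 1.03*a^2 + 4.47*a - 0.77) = -4.21*a^6 - 0.53*a^5 + 2.01*a^4 - 3.36*a^3 - 5.4*a^2 + 6.08*a - 2.48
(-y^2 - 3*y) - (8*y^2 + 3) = -9*y^2 - 3*y - 3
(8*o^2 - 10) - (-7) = 8*o^2 - 3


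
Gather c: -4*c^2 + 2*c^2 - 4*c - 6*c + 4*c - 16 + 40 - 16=-2*c^2 - 6*c + 8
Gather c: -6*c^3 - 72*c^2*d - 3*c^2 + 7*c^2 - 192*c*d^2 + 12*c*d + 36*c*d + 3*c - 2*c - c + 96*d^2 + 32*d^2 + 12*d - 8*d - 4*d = -6*c^3 + c^2*(4 - 72*d) + c*(-192*d^2 + 48*d) + 128*d^2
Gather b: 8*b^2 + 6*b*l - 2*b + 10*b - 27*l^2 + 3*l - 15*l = 8*b^2 + b*(6*l + 8) - 27*l^2 - 12*l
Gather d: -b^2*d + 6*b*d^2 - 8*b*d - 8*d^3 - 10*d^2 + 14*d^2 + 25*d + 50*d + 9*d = -8*d^3 + d^2*(6*b + 4) + d*(-b^2 - 8*b + 84)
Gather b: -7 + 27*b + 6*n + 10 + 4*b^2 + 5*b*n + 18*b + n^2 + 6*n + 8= 4*b^2 + b*(5*n + 45) + n^2 + 12*n + 11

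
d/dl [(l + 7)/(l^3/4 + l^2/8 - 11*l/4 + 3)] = 8*(2*l^3 + l^2 - 22*l - 2*(l + 7)*(3*l^2 + l - 11) + 24)/(2*l^3 + l^2 - 22*l + 24)^2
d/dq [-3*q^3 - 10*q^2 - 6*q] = -9*q^2 - 20*q - 6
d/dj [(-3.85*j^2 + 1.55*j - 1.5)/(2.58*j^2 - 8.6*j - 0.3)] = (29.111*j^2 + 10.05*j - 13.365)/(6.6564*j^4 - 44.376*j^3 + 72.412*j^2 + 5.16*j + 0.09)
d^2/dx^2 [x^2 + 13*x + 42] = 2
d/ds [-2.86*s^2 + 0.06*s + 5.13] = 0.06 - 5.72*s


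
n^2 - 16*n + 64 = (n - 8)^2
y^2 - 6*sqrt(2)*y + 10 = (y - 5*sqrt(2))*(y - sqrt(2))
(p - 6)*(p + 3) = p^2 - 3*p - 18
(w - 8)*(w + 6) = w^2 - 2*w - 48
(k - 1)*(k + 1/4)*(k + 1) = k^3 + k^2/4 - k - 1/4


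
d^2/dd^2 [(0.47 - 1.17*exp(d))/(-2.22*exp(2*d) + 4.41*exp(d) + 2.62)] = (5.766228*exp(4*d) + 2.18914200000002*exp(3*d) + 54.63531*exp(2*d) - 33.593853*exp(d) + 13.461822)*exp(d)/(10.941048*exp(6*d) - 65.202732*exp(5*d) + 90.787122*exp(4*d) + 68.135823*exp(3*d) - 107.145162*exp(2*d) - 90.816012*exp(d) - 17.984728)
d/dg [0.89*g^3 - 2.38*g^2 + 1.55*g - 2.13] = 2.67*g^2 - 4.76*g + 1.55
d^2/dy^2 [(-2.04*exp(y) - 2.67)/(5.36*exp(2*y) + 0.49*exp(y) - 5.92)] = (-58.6083840000001*exp(4*y) - 301.474272*exp(3*y) - 409.427352*exp(2*y) - 345.447915*exp(y) - 79.239792)*exp(y)/(153.990656*exp(6*y) + 42.232512*exp(5*y) - 506.376888*exp(4*y) - 93.172079*exp(3*y) + 559.281936*exp(2*y) + 51.518208*exp(y) - 207.474688)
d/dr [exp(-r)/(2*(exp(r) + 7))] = (-exp(r) - 7/2)*exp(-r)/(exp(2*r) + 14*exp(r) + 49)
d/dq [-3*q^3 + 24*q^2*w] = 3*q*(-3*q + 16*w)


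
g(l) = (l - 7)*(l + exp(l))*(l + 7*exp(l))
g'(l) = (l - 7)*(l + exp(l))*(7*exp(l) + 1) + (l - 7)*(l + 7*exp(l))*(exp(l) + 1) + (l + exp(l))*(l + 7*exp(l))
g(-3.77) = -145.63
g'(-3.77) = 100.15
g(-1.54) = -0.45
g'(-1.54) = 28.77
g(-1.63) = -3.20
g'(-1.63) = 32.39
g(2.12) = -3082.43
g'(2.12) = -5145.76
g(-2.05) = -19.98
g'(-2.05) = 47.00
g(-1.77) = -8.10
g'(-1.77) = 37.61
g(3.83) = -51602.30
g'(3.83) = -83551.69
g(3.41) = -26024.48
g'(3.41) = -42645.98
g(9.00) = 920406574.01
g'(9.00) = 2299978952.28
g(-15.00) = -4950.00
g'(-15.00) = 885.00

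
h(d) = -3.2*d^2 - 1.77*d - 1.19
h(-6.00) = -105.77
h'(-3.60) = 21.27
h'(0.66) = -5.99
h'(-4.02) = 23.96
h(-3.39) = -31.96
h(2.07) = -18.57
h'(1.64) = -12.27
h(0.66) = -3.75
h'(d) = -6.4*d - 1.77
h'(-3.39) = 19.93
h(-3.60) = -36.29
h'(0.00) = -1.77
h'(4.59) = -31.15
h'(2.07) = -15.02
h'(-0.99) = 4.57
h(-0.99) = -2.57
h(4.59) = -76.73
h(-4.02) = -45.79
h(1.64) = -12.70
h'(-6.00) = 36.63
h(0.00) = -1.19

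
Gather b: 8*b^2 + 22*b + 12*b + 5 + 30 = 8*b^2 + 34*b + 35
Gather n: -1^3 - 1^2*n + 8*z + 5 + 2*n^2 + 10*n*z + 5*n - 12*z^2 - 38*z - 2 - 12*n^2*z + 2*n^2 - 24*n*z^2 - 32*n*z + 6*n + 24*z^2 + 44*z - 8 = n^2*(4 - 12*z) + n*(-24*z^2 - 22*z + 10) + 12*z^2 + 14*z - 6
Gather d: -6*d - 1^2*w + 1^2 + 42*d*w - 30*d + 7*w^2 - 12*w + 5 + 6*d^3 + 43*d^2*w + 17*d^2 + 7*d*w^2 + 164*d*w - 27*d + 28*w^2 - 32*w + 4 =6*d^3 + d^2*(43*w + 17) + d*(7*w^2 + 206*w - 63) + 35*w^2 - 45*w + 10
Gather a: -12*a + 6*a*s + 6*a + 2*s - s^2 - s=a*(6*s - 6) - s^2 + s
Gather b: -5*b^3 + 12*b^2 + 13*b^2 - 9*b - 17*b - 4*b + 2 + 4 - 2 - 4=-5*b^3 + 25*b^2 - 30*b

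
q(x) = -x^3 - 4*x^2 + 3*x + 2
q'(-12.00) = -333.00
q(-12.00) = 1118.00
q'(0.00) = 3.00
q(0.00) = 2.00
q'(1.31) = -12.63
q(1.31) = -3.18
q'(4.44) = -91.66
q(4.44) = -151.06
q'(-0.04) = 3.32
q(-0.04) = 1.87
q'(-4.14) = -15.30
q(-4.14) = -8.02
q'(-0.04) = 3.32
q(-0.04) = 1.87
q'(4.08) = -79.58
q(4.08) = -120.26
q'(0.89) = -6.50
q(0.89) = 0.80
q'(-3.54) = -6.27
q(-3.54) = -14.38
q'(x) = -3*x^2 - 8*x + 3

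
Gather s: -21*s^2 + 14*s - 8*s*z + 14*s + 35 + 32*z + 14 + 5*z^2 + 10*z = -21*s^2 + s*(28 - 8*z) + 5*z^2 + 42*z + 49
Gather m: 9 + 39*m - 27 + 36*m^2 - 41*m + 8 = 36*m^2 - 2*m - 10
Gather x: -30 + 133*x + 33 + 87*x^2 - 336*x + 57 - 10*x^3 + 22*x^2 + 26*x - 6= -10*x^3 + 109*x^2 - 177*x + 54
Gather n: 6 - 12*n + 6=12 - 12*n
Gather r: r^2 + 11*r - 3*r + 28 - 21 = r^2 + 8*r + 7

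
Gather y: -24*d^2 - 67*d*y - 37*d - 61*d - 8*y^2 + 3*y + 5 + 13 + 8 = -24*d^2 - 98*d - 8*y^2 + y*(3 - 67*d) + 26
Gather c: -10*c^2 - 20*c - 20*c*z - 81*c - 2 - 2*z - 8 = -10*c^2 + c*(-20*z - 101) - 2*z - 10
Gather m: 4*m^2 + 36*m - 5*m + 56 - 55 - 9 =4*m^2 + 31*m - 8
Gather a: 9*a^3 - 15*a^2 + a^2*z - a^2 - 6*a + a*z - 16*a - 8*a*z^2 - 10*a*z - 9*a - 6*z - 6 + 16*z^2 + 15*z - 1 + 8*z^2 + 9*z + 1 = 9*a^3 + a^2*(z - 16) + a*(-8*z^2 - 9*z - 31) + 24*z^2 + 18*z - 6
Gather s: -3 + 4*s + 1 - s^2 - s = -s^2 + 3*s - 2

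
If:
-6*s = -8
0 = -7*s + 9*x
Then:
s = 4/3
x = 28/27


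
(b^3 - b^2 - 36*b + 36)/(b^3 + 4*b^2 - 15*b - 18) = (b^2 - 7*b + 6)/(b^2 - 2*b - 3)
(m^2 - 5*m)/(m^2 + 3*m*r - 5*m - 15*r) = m/(m + 3*r)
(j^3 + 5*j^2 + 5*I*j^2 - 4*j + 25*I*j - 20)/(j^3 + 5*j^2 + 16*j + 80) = (j + I)/(j - 4*I)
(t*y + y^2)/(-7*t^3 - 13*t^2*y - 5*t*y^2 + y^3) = y/(-7*t^2 - 6*t*y + y^2)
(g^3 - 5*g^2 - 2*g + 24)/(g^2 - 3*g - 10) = (g^2 - 7*g + 12)/(g - 5)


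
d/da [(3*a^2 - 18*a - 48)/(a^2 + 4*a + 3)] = 6*(5*a^2 + 19*a + 23)/(a^4 + 8*a^3 + 22*a^2 + 24*a + 9)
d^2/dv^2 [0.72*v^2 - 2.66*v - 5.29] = 1.44000000000000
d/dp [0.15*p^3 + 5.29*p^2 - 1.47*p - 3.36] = 0.45*p^2 + 10.58*p - 1.47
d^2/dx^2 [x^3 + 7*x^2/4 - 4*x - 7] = 6*x + 7/2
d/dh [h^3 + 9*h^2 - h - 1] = 3*h^2 + 18*h - 1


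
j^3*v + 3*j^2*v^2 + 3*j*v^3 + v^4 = v*(j + v)^3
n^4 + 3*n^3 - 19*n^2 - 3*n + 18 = (n - 3)*(n - 1)*(n + 1)*(n + 6)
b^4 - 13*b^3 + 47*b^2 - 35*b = b*(b - 7)*(b - 5)*(b - 1)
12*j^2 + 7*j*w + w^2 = (3*j + w)*(4*j + w)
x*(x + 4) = x^2 + 4*x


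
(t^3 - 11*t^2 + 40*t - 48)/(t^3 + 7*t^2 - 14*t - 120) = (t^2 - 7*t + 12)/(t^2 + 11*t + 30)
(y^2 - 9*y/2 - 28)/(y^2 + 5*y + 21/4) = 2*(y - 8)/(2*y + 3)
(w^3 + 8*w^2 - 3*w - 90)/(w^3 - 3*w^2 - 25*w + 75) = (w + 6)/(w - 5)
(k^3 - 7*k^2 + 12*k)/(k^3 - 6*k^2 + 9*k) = (k - 4)/(k - 3)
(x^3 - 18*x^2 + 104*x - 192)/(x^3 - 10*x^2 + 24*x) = (x - 8)/x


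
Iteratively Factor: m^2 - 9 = (m + 3)*(m - 3)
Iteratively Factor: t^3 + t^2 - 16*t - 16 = (t - 4)*(t^2 + 5*t + 4) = (t - 4)*(t + 4)*(t + 1)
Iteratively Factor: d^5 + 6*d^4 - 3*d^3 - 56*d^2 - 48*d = (d - 3)*(d^4 + 9*d^3 + 24*d^2 + 16*d) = d*(d - 3)*(d^3 + 9*d^2 + 24*d + 16) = d*(d - 3)*(d + 4)*(d^2 + 5*d + 4) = d*(d - 3)*(d + 1)*(d + 4)*(d + 4)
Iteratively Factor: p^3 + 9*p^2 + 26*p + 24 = (p + 3)*(p^2 + 6*p + 8) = (p + 3)*(p + 4)*(p + 2)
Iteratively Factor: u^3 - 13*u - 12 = (u + 1)*(u^2 - u - 12) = (u - 4)*(u + 1)*(u + 3)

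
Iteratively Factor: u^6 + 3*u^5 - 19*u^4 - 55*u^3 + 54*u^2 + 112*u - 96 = (u - 4)*(u^5 + 7*u^4 + 9*u^3 - 19*u^2 - 22*u + 24) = (u - 4)*(u - 1)*(u^4 + 8*u^3 + 17*u^2 - 2*u - 24) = (u - 4)*(u - 1)*(u + 4)*(u^3 + 4*u^2 + u - 6) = (u - 4)*(u - 1)*(u + 3)*(u + 4)*(u^2 + u - 2) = (u - 4)*(u - 1)*(u + 2)*(u + 3)*(u + 4)*(u - 1)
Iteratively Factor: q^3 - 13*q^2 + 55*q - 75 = (q - 5)*(q^2 - 8*q + 15) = (q - 5)*(q - 3)*(q - 5)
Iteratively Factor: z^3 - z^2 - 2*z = (z - 2)*(z^2 + z) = (z - 2)*(z + 1)*(z)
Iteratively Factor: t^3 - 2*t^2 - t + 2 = (t - 2)*(t^2 - 1) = (t - 2)*(t + 1)*(t - 1)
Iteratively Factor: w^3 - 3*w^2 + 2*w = (w - 2)*(w^2 - w) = (w - 2)*(w - 1)*(w)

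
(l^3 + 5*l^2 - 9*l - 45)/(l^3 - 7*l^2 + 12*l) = (l^2 + 8*l + 15)/(l*(l - 4))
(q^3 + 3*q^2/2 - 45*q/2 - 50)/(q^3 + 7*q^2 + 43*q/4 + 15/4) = 2*(2*q^3 + 3*q^2 - 45*q - 100)/(4*q^3 + 28*q^2 + 43*q + 15)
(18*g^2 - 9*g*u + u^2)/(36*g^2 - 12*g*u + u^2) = (-3*g + u)/(-6*g + u)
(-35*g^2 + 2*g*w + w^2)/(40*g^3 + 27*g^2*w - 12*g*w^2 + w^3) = (7*g + w)/(-8*g^2 - 7*g*w + w^2)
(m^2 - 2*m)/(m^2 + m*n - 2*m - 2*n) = m/(m + n)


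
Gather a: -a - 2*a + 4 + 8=12 - 3*a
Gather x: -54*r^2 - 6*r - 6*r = -54*r^2 - 12*r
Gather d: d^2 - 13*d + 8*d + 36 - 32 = d^2 - 5*d + 4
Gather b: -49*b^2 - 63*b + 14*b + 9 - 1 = -49*b^2 - 49*b + 8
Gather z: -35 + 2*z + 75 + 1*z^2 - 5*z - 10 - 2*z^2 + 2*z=-z^2 - z + 30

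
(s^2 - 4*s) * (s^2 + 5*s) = s^4 + s^3 - 20*s^2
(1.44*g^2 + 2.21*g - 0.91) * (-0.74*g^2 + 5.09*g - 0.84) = -1.0656*g^4 + 5.6942*g^3 + 10.7127*g^2 - 6.4883*g + 0.7644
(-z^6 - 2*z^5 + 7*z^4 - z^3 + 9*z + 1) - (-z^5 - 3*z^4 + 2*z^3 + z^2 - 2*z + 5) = -z^6 - z^5 + 10*z^4 - 3*z^3 - z^2 + 11*z - 4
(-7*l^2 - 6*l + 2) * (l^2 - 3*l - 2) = -7*l^4 + 15*l^3 + 34*l^2 + 6*l - 4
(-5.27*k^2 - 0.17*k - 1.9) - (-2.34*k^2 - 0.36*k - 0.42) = -2.93*k^2 + 0.19*k - 1.48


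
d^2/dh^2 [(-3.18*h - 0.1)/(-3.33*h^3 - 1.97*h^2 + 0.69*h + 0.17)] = (211.576212*h^5 + 138.473388*h^4 + 49.792056*h^3 + 22.552296*h^2 + 5.913972*h - 0.583828)/(36.926037*h^9 + 65.535399*h^8 + 15.816168*h^7 - 25.16878*h^6 - 9.968526*h^5 + 3.178146*h^4 + 1.346688*h^3 - 0.0720119999999999*h^2 - 0.059823*h - 0.004913)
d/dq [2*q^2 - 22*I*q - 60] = 4*q - 22*I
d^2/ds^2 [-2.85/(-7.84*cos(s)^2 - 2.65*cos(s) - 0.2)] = (-700.70784*(1 - cos(s)^2)^2 - 177.6348*cos(s)^3 - 352.492845*cos(s)^2 + 356.7801*cos(s) + 731.79849)/(7.84*cos(s)^2 + 2.65*cos(s) + 0.2)^3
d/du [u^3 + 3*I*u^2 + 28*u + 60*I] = 3*u^2 + 6*I*u + 28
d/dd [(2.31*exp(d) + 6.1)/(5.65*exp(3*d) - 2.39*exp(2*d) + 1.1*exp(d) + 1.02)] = (-26.103*exp(3*d) - 97.8741*exp(2*d) + 29.158*exp(d) - 4.3538)*exp(d)/(31.9225*exp(6*d) - 27.007*exp(5*d) + 18.1421*exp(4*d) + 6.268*exp(3*d) - 3.6656*exp(2*d) + 2.244*exp(d) + 1.0404)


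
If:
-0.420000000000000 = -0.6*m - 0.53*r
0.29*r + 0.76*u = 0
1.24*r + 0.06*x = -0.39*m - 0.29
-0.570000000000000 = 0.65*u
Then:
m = -1.33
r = 2.30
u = -0.88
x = -43.68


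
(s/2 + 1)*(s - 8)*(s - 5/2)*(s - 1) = s^4/2 - 19*s^3/4 + 15*s^2/4 + 41*s/2 - 20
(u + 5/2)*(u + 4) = u^2 + 13*u/2 + 10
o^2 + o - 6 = (o - 2)*(o + 3)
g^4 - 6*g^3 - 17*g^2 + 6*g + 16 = (g - 8)*(g - 1)*(g + 1)*(g + 2)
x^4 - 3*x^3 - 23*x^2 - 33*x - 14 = (x - 7)*(x + 1)^2*(x + 2)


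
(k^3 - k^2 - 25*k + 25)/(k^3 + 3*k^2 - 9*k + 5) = (k - 5)/(k - 1)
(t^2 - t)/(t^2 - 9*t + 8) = t/(t - 8)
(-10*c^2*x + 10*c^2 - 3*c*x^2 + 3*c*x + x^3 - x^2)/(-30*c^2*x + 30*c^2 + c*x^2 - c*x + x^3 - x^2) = (2*c + x)/(6*c + x)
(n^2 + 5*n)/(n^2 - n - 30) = n/(n - 6)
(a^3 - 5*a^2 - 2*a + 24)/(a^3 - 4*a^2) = (a^2 - a - 6)/a^2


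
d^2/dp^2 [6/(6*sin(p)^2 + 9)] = 8*(-4*sin(p)^4 + 12*sin(p)^2 - 3)/(4 - cos(2*p))^3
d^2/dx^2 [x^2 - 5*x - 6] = 2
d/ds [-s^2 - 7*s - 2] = -2*s - 7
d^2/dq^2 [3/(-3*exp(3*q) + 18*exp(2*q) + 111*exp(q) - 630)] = (-2*(-3*exp(2*q) + 12*exp(q) + 37)^2*exp(q) + (9*exp(2*q) - 24*exp(q) - 37)*(exp(3*q) - 6*exp(2*q) - 37*exp(q) + 210))*exp(q)/(exp(3*q) - 6*exp(2*q) - 37*exp(q) + 210)^3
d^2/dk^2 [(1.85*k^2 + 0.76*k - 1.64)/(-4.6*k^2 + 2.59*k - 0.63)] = (-76.245*k^3 + 240.3822*k^2 - 104.01888*k + 8.548414)/(97.336*k^6 - 164.4132*k^5 + 132.56418*k^4 - 62.408899*k^3 + 18.155529*k^2 - 3.083913*k + 0.250047)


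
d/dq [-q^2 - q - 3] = -2*q - 1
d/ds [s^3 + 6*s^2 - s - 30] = 3*s^2 + 12*s - 1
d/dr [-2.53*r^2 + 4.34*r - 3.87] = 4.34 - 5.06*r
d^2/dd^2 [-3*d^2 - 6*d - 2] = -6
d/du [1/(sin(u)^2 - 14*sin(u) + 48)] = 2*(7 - sin(u))*cos(u)/(sin(u)^2 - 14*sin(u) + 48)^2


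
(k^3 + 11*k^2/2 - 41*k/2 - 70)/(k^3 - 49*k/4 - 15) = 2*(k + 7)/(2*k + 3)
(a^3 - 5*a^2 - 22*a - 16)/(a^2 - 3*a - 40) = (a^2 + 3*a + 2)/(a + 5)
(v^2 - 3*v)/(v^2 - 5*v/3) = 3*(v - 3)/(3*v - 5)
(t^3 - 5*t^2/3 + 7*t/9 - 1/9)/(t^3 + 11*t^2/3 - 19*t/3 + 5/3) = (t - 1/3)/(t + 5)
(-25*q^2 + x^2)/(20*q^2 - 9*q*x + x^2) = (5*q + x)/(-4*q + x)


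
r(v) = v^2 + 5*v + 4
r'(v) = 2*v + 5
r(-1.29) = -0.79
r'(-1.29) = 2.42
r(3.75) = 36.81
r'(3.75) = 12.50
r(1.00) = 10.00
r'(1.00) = 7.00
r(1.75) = 15.81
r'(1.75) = 8.50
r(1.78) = 16.07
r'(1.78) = 8.56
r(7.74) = 102.61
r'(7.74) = 20.48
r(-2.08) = -2.07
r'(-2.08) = 0.84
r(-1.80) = -1.76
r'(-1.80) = 1.40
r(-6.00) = 10.00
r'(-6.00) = -7.00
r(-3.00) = -2.00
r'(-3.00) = -1.00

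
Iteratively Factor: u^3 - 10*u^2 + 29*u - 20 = (u - 5)*(u^2 - 5*u + 4) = (u - 5)*(u - 1)*(u - 4)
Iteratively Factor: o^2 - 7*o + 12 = (o - 3)*(o - 4)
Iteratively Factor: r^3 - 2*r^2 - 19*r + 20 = (r - 5)*(r^2 + 3*r - 4) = (r - 5)*(r - 1)*(r + 4)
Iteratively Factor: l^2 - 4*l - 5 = (l - 5)*(l + 1)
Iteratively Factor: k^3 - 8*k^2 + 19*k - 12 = (k - 4)*(k^2 - 4*k + 3) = (k - 4)*(k - 3)*(k - 1)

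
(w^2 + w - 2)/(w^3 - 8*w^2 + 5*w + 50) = (w - 1)/(w^2 - 10*w + 25)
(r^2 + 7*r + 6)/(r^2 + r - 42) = (r^2 + 7*r + 6)/(r^2 + r - 42)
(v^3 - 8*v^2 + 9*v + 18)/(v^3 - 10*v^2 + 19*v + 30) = (v - 3)/(v - 5)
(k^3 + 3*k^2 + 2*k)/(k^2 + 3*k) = (k^2 + 3*k + 2)/(k + 3)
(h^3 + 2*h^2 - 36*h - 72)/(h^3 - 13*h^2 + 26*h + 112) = (h^2 - 36)/(h^2 - 15*h + 56)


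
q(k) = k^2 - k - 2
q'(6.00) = 11.00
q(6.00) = 28.00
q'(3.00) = 5.00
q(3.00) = 4.00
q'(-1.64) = -4.28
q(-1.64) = 2.33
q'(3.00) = 5.00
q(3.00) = 4.00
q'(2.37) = 3.74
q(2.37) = 1.25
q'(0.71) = 0.42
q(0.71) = -2.21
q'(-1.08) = -3.16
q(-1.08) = 0.25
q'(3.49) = 5.98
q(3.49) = 6.69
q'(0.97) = 0.94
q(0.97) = -2.03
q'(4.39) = 7.78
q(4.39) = 12.88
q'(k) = 2*k - 1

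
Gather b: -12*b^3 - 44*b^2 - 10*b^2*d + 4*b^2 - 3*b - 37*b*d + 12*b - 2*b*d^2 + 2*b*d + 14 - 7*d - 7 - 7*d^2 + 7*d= -12*b^3 + b^2*(-10*d - 40) + b*(-2*d^2 - 35*d + 9) - 7*d^2 + 7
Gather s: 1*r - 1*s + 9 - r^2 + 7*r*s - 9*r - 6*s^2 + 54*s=-r^2 - 8*r - 6*s^2 + s*(7*r + 53) + 9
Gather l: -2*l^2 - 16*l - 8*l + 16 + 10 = -2*l^2 - 24*l + 26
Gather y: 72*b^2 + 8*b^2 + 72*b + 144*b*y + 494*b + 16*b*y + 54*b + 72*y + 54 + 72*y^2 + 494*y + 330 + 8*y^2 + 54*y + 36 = 80*b^2 + 620*b + 80*y^2 + y*(160*b + 620) + 420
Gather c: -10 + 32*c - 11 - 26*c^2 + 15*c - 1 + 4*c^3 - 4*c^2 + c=4*c^3 - 30*c^2 + 48*c - 22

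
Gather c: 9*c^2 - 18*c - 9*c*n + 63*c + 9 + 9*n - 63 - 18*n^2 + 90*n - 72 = 9*c^2 + c*(45 - 9*n) - 18*n^2 + 99*n - 126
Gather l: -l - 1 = -l - 1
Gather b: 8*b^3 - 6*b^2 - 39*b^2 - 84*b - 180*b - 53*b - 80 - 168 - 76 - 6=8*b^3 - 45*b^2 - 317*b - 330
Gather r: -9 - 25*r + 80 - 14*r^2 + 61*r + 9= -14*r^2 + 36*r + 80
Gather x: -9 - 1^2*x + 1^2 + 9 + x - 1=0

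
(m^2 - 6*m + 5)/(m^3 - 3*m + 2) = (m - 5)/(m^2 + m - 2)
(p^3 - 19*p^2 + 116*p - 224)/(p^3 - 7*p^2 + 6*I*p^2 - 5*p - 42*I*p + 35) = (p^2 - 12*p + 32)/(p^2 + 6*I*p - 5)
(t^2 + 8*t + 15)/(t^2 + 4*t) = (t^2 + 8*t + 15)/(t*(t + 4))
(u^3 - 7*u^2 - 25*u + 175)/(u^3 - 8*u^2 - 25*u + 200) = (u - 7)/(u - 8)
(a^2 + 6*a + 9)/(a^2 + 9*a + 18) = (a + 3)/(a + 6)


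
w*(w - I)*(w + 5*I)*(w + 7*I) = w^4 + 11*I*w^3 - 23*w^2 + 35*I*w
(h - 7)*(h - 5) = h^2 - 12*h + 35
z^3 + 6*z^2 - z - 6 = (z - 1)*(z + 1)*(z + 6)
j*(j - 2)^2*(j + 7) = j^4 + 3*j^3 - 24*j^2 + 28*j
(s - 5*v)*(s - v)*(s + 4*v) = s^3 - 2*s^2*v - 19*s*v^2 + 20*v^3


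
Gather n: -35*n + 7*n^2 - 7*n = 7*n^2 - 42*n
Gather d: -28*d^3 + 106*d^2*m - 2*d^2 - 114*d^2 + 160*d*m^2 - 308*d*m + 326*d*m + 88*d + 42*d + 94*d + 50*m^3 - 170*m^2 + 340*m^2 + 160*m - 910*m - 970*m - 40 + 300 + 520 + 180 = -28*d^3 + d^2*(106*m - 116) + d*(160*m^2 + 18*m + 224) + 50*m^3 + 170*m^2 - 1720*m + 960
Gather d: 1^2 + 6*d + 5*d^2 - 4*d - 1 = 5*d^2 + 2*d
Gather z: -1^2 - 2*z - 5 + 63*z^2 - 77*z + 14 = 63*z^2 - 79*z + 8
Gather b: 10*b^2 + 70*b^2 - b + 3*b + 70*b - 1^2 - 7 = 80*b^2 + 72*b - 8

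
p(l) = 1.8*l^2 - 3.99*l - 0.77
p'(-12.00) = -47.19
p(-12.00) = 306.31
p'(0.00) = -3.99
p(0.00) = -0.77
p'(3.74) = 9.47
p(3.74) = 9.49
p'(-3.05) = -14.97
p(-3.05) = 28.14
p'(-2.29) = -12.23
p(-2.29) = 17.81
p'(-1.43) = -9.14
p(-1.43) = 8.62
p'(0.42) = -2.48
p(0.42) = -2.13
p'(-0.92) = -7.30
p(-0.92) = 4.42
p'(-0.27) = -4.96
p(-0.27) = 0.44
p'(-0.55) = -5.97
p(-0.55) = 1.97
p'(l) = 3.6*l - 3.99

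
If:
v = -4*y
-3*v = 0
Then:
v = 0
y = 0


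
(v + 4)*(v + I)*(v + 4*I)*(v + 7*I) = v^4 + 4*v^3 + 12*I*v^3 - 39*v^2 + 48*I*v^2 - 156*v - 28*I*v - 112*I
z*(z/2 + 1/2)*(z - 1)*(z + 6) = z^4/2 + 3*z^3 - z^2/2 - 3*z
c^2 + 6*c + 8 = (c + 2)*(c + 4)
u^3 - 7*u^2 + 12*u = u*(u - 4)*(u - 3)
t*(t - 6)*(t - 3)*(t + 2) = t^4 - 7*t^3 + 36*t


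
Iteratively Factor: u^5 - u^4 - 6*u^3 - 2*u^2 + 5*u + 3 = (u + 1)*(u^4 - 2*u^3 - 4*u^2 + 2*u + 3) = (u + 1)^2*(u^3 - 3*u^2 - u + 3) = (u + 1)^3*(u^2 - 4*u + 3) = (u - 3)*(u + 1)^3*(u - 1)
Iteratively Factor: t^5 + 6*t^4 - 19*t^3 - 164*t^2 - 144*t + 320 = (t + 4)*(t^4 + 2*t^3 - 27*t^2 - 56*t + 80) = (t + 4)^2*(t^3 - 2*t^2 - 19*t + 20) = (t - 5)*(t + 4)^2*(t^2 + 3*t - 4) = (t - 5)*(t - 1)*(t + 4)^2*(t + 4)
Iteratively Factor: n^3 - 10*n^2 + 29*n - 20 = (n - 1)*(n^2 - 9*n + 20) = (n - 4)*(n - 1)*(n - 5)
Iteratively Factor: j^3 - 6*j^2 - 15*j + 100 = (j + 4)*(j^2 - 10*j + 25) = (j - 5)*(j + 4)*(j - 5)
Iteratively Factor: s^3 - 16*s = (s)*(s^2 - 16) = s*(s + 4)*(s - 4)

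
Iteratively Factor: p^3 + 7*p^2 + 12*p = (p)*(p^2 + 7*p + 12) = p*(p + 4)*(p + 3)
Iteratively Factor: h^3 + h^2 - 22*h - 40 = (h + 4)*(h^2 - 3*h - 10) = (h + 2)*(h + 4)*(h - 5)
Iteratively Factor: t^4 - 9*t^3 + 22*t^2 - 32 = (t - 4)*(t^3 - 5*t^2 + 2*t + 8) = (t - 4)^2*(t^2 - t - 2) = (t - 4)^2*(t - 2)*(t + 1)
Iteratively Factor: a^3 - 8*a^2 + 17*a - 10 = (a - 2)*(a^2 - 6*a + 5) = (a - 2)*(a - 1)*(a - 5)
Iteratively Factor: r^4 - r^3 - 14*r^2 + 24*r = (r)*(r^3 - r^2 - 14*r + 24) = r*(r - 3)*(r^2 + 2*r - 8) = r*(r - 3)*(r - 2)*(r + 4)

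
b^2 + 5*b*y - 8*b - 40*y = (b - 8)*(b + 5*y)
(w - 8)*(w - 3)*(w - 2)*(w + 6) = w^4 - 7*w^3 - 32*w^2 + 228*w - 288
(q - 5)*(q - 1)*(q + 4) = q^3 - 2*q^2 - 19*q + 20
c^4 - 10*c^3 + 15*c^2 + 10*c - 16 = (c - 8)*(c - 2)*(c - 1)*(c + 1)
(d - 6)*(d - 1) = d^2 - 7*d + 6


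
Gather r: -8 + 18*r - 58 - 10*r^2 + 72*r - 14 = -10*r^2 + 90*r - 80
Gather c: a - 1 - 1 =a - 2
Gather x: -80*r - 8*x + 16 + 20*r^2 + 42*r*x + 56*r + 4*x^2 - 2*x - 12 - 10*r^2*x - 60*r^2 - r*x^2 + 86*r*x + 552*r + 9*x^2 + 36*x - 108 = -40*r^2 + 528*r + x^2*(13 - r) + x*(-10*r^2 + 128*r + 26) - 104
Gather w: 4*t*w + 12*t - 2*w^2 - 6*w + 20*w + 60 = 12*t - 2*w^2 + w*(4*t + 14) + 60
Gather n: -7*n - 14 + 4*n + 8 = -3*n - 6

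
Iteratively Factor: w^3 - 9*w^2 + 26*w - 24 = (w - 4)*(w^2 - 5*w + 6) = (w - 4)*(w - 3)*(w - 2)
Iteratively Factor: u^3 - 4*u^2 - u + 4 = (u - 4)*(u^2 - 1) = (u - 4)*(u + 1)*(u - 1)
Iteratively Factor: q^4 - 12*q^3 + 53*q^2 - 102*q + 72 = (q - 2)*(q^3 - 10*q^2 + 33*q - 36) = (q - 3)*(q - 2)*(q^2 - 7*q + 12) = (q - 3)^2*(q - 2)*(q - 4)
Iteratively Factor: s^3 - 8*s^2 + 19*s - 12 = (s - 3)*(s^2 - 5*s + 4) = (s - 3)*(s - 1)*(s - 4)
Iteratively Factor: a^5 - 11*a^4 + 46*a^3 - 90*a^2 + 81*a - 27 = (a - 1)*(a^4 - 10*a^3 + 36*a^2 - 54*a + 27) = (a - 3)*(a - 1)*(a^3 - 7*a^2 + 15*a - 9) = (a - 3)*(a - 1)^2*(a^2 - 6*a + 9) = (a - 3)^2*(a - 1)^2*(a - 3)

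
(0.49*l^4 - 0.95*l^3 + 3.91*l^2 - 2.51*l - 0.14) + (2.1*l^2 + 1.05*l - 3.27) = 0.49*l^4 - 0.95*l^3 + 6.01*l^2 - 1.46*l - 3.41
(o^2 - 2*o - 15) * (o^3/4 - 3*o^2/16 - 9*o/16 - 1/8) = o^5/4 - 11*o^4/16 - 63*o^3/16 + 61*o^2/16 + 139*o/16 + 15/8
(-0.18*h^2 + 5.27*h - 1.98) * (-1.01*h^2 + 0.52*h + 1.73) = 0.1818*h^4 - 5.4163*h^3 + 4.4288*h^2 + 8.0875*h - 3.4254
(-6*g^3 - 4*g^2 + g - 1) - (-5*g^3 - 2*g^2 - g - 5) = -g^3 - 2*g^2 + 2*g + 4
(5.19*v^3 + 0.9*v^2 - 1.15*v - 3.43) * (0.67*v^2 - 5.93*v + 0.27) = 3.4773*v^5 - 30.1737*v^4 - 4.7062*v^3 + 4.7644*v^2 + 20.0294*v - 0.9261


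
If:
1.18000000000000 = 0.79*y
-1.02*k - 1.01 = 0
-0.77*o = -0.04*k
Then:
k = -0.99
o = -0.05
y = 1.49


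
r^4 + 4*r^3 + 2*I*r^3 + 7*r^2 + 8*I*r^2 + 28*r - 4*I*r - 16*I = (r + 4)*(r - I)^2*(r + 4*I)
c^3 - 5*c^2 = c^2*(c - 5)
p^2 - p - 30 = (p - 6)*(p + 5)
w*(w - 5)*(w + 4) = w^3 - w^2 - 20*w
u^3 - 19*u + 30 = (u - 3)*(u - 2)*(u + 5)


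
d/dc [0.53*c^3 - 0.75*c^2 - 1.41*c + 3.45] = 1.59*c^2 - 1.5*c - 1.41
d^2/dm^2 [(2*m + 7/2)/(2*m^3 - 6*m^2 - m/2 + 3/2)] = 2*((4*m + 7)*(-12*m^2 + 24*m + 1)^2 + 4*(-12*m^2 + 24*m - 3*(m - 1)*(4*m + 7) + 1)*(4*m^3 - 12*m^2 - m + 3))/(4*m^3 - 12*m^2 - m + 3)^3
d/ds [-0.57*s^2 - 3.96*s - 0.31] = -1.14*s - 3.96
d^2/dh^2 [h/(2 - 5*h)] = -20/(5*h - 2)^3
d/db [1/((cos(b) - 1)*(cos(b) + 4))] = (2*cos(b) + 3)*sin(b)/((cos(b) - 1)^2*(cos(b) + 4)^2)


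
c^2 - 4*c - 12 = (c - 6)*(c + 2)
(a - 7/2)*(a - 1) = a^2 - 9*a/2 + 7/2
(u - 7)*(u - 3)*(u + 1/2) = u^3 - 19*u^2/2 + 16*u + 21/2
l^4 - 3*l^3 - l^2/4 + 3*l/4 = l*(l - 3)*(l - 1/2)*(l + 1/2)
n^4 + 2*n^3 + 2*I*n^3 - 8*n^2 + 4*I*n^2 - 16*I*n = n*(n - 2)*(n + 4)*(n + 2*I)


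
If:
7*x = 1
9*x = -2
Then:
No Solution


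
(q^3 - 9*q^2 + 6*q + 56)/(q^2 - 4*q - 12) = (q^2 - 11*q + 28)/(q - 6)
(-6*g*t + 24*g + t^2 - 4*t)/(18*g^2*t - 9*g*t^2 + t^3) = (t - 4)/(t*(-3*g + t))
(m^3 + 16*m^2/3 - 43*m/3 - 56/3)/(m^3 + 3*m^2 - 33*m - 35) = (m - 8/3)/(m - 5)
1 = 1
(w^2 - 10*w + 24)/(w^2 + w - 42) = (w - 4)/(w + 7)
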